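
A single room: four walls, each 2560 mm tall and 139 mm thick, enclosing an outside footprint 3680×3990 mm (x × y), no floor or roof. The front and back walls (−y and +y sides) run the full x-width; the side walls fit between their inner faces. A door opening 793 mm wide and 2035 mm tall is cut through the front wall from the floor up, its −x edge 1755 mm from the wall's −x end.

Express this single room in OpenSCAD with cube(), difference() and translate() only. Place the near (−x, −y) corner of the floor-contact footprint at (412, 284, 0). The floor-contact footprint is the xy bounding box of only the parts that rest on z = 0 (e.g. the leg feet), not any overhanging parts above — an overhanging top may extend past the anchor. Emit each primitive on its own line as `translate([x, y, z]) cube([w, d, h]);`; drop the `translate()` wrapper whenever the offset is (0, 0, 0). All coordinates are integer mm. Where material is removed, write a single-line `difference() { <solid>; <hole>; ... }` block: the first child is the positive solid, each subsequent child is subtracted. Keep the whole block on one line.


difference() { translate([412, 284, 0]) cube([3680, 139, 2560]); translate([2167, 284, 0]) cube([793, 139, 2035]); }
translate([412, 4135, 0]) cube([3680, 139, 2560]);
translate([412, 423, 0]) cube([139, 3712, 2560]);
translate([3953, 423, 0]) cube([139, 3712, 2560]);


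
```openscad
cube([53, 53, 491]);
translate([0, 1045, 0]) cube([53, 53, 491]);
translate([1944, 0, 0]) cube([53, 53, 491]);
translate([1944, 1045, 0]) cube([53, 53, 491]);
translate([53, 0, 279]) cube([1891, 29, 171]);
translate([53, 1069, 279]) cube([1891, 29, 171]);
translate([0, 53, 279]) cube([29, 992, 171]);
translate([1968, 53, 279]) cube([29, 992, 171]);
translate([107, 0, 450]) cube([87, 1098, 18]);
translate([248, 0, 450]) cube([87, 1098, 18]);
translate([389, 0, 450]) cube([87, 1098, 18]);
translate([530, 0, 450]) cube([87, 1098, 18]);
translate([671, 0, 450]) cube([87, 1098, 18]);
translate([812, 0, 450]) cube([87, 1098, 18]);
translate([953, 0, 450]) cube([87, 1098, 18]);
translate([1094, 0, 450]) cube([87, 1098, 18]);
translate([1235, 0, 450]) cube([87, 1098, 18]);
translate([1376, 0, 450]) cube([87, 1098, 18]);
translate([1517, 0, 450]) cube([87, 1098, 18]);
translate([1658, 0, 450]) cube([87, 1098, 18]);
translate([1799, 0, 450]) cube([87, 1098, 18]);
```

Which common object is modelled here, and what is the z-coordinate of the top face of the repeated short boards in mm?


A bed frame. The slat-top height is 468 mm.

Four posts, four rails, and a row of slats — a bed frame. Slats sit on the rails at z = 279 + 171 = 450; with slat thickness 18, the top is 468 mm.


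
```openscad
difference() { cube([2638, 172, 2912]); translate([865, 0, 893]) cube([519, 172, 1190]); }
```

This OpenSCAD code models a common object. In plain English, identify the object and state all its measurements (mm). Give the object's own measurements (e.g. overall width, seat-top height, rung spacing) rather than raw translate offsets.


A wall 2638 mm long (x), 172 mm thick (y), 2912 mm tall, with a rectangular window opening cut through it. The opening is 519 mm wide and 1190 mm tall; its sill is at z = 893 mm and its near (−x) edge is 865 mm from the wall's −x end. The opening passes through the full wall thickness.


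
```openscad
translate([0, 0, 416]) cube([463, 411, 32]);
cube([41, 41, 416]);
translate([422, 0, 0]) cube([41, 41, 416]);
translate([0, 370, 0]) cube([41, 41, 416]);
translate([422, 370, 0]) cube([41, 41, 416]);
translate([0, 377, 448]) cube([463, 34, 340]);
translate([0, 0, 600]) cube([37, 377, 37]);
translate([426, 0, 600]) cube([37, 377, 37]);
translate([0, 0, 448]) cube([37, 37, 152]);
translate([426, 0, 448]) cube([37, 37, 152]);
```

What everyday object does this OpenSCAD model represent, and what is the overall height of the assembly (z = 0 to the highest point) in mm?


A chair. The overall height is 788 mm.

A slab on four corner posts with a tall panel at the back — a chair. The seat slab sits at z = 416 with thickness 32, and the 340 mm backrest starts at the seat top, so the overall height is 416 + 32 + 340 = 788 mm.


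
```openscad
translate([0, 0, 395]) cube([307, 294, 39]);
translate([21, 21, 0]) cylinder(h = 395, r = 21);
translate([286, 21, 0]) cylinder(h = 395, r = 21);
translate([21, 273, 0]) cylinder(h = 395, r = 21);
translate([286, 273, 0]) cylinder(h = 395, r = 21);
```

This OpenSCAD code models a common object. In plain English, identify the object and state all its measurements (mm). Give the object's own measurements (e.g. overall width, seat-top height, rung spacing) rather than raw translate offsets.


A four-legged stool. The seat is a 307×294×39 mm slab whose top surface is at z = 434 mm; four round legs, each 42 mm in diameter, run from the floor (z = 0) to the underside of the seat, each leg's axis is inset half a diameter from the nearest pair of seat edges (so the leg's bounding box is flush with the corner).


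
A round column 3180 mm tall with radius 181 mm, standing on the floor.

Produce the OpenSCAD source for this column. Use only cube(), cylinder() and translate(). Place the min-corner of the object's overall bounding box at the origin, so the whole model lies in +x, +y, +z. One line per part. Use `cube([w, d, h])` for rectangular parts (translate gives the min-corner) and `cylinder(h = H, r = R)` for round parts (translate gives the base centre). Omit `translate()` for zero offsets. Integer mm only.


translate([181, 181, 0]) cylinder(h = 3180, r = 181);


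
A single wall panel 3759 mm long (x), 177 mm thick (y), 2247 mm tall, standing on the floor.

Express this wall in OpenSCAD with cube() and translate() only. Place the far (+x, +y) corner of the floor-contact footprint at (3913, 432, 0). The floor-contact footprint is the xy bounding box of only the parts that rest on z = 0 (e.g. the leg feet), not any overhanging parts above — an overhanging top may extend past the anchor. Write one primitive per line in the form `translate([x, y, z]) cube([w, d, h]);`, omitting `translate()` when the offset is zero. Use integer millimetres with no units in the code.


translate([154, 255, 0]) cube([3759, 177, 2247]);


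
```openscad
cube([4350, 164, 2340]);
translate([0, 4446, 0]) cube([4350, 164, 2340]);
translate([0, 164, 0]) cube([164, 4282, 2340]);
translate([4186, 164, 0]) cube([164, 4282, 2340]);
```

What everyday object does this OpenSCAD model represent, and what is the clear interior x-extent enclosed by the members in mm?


A house (or room) frame. The interior width is 4022 mm.

Four 2340 mm walls enclosing a rectangle with no floor or roof — a room or house frame. Outside width is 4350 mm and wall thickness is 164 mm, so the interior width is 4350 − 2 × 164 = 4022 mm.


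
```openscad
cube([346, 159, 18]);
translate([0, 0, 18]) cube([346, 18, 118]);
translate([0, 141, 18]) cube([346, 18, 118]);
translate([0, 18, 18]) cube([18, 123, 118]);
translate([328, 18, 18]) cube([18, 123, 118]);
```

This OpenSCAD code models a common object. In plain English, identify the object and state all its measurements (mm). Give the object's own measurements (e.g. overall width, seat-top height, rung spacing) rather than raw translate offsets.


An open-topped rectangular box: outside dimensions 346×159×136 mm, with a uniform wall and base thickness of 18 mm. The base is a full 346×159 slab on the floor; four walls sit on top of the base. The front and back walls (the −y and +y sides) span the full width; the two side walls fit between them.


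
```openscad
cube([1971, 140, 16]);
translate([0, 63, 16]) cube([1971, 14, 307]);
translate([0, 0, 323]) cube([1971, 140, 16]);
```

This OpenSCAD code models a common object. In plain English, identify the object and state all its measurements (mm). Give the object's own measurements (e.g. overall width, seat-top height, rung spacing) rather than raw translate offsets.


An I-beam lying along x, 1971 mm long. Overall section height 339 mm. Two flanges 140 mm wide (y) and 16 mm thick, one on the floor and one at the top; a web 14 mm thick runs between them, centred on the flange width.


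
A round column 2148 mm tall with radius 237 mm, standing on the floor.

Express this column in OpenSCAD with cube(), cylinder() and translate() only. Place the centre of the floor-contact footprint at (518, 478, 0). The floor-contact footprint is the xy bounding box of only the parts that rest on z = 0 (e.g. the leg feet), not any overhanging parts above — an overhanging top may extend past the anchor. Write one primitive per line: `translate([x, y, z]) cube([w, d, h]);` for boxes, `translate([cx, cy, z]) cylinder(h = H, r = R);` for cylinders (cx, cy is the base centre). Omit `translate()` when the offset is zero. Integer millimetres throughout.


translate([518, 478, 0]) cylinder(h = 2148, r = 237);


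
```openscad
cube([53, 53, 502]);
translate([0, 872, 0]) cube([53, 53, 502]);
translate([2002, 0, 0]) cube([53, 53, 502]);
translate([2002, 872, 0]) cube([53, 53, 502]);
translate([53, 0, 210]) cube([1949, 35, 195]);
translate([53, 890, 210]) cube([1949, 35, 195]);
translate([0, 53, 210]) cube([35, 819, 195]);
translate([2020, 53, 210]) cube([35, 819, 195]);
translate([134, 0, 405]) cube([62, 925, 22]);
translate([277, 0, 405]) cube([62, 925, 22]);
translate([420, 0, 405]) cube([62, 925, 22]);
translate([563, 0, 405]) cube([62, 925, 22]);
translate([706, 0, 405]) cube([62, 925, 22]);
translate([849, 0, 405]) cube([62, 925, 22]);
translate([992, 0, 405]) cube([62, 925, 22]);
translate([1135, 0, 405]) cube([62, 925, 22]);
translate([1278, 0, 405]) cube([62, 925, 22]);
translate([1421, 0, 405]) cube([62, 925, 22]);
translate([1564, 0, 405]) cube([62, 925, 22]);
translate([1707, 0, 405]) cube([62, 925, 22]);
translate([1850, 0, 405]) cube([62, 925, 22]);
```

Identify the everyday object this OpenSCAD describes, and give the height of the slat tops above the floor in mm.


A bed frame. The slat-top height is 427 mm.

Four posts, four rails, and a row of slats — a bed frame. Slats sit on the rails at z = 210 + 195 = 405; with slat thickness 22, the top is 427 mm.


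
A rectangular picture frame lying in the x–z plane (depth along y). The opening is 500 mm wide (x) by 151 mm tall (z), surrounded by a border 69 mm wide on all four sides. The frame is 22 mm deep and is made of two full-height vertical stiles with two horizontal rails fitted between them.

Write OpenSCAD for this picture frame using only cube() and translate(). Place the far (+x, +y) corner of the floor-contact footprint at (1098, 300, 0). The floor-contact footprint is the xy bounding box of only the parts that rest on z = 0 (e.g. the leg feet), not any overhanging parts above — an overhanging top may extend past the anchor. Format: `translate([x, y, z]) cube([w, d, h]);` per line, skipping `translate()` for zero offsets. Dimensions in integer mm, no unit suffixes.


translate([460, 278, 0]) cube([69, 22, 289]);
translate([1029, 278, 0]) cube([69, 22, 289]);
translate([529, 278, 0]) cube([500, 22, 69]);
translate([529, 278, 220]) cube([500, 22, 69]);


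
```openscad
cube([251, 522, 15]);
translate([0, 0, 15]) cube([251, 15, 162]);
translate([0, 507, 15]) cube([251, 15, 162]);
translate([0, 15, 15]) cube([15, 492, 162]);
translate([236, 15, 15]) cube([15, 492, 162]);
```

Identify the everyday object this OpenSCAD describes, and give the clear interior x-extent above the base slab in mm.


An open box. The internal width is 221 mm.

A 251×522 base slab with four walls standing on it — an open box. The base is 251 mm wide and the walls are 15 mm thick, so the internal width is 251 − 2 × 15 = 221 mm.


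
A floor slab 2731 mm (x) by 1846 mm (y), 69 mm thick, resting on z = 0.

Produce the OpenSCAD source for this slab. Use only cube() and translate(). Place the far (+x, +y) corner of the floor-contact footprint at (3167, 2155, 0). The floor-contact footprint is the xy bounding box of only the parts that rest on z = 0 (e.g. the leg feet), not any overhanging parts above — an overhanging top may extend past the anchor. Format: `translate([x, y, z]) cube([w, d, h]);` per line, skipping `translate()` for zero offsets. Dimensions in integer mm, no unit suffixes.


translate([436, 309, 0]) cube([2731, 1846, 69]);


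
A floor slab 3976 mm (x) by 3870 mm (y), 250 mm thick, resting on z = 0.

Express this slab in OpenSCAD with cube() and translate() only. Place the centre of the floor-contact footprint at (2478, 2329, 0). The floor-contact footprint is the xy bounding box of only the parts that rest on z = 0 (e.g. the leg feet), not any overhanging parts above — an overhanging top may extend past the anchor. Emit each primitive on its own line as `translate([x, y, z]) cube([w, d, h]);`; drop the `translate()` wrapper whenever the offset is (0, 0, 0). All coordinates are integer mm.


translate([490, 394, 0]) cube([3976, 3870, 250]);


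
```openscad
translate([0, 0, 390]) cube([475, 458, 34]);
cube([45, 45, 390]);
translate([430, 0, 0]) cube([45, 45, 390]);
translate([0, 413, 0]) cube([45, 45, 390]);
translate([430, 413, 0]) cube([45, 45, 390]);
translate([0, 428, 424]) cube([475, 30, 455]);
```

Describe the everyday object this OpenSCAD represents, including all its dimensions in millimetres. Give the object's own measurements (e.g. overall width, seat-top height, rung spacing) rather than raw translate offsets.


A chair. The seat is a 475×458×34 mm slab with its top at z = 424 mm, on four 45×45 mm corner legs (flush with the seat edges, standing on z = 0). A flat backrest 30 mm thick, 455 mm tall, spans the full seat width and rises from the seat top along its +y edge, rear face flush with the rear of the seat.


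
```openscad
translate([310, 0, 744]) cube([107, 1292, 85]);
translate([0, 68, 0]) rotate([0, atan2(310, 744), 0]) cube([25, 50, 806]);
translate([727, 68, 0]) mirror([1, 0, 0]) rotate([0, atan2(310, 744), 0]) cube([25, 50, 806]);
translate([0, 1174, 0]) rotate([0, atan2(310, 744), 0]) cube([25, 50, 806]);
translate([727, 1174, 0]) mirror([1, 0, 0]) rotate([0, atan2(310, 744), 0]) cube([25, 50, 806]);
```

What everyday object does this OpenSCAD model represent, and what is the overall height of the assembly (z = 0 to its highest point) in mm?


A sawhorse. The overall height is 829 mm.

A beam across two mirrored pairs of raked legs — a sawhorse. The beam's underside is at z = 744 (matching the legs' vertical rise in atan2(310, 744)) and the beam is 85 mm tall, so its top is at 744 + 85 = 829 mm. The raked legs top out at the beam's underside, so that is the highest point.


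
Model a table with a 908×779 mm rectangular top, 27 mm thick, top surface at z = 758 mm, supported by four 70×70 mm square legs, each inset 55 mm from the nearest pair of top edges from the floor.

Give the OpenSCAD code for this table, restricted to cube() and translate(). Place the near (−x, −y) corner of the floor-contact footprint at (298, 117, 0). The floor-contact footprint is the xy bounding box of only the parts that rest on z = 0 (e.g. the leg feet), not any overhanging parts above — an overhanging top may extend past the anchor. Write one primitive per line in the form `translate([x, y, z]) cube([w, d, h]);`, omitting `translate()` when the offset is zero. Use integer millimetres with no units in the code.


translate([243, 62, 731]) cube([908, 779, 27]);
translate([298, 117, 0]) cube([70, 70, 731]);
translate([1026, 117, 0]) cube([70, 70, 731]);
translate([298, 716, 0]) cube([70, 70, 731]);
translate([1026, 716, 0]) cube([70, 70, 731]);


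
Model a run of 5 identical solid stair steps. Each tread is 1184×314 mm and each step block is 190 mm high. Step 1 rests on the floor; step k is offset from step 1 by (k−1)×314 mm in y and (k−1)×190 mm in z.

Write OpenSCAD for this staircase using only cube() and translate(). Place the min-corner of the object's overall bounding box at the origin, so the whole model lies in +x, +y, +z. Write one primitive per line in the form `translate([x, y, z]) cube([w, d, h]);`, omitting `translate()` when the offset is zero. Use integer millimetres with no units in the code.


cube([1184, 314, 190]);
translate([0, 314, 190]) cube([1184, 314, 190]);
translate([0, 628, 380]) cube([1184, 314, 190]);
translate([0, 942, 570]) cube([1184, 314, 190]);
translate([0, 1256, 760]) cube([1184, 314, 190]);


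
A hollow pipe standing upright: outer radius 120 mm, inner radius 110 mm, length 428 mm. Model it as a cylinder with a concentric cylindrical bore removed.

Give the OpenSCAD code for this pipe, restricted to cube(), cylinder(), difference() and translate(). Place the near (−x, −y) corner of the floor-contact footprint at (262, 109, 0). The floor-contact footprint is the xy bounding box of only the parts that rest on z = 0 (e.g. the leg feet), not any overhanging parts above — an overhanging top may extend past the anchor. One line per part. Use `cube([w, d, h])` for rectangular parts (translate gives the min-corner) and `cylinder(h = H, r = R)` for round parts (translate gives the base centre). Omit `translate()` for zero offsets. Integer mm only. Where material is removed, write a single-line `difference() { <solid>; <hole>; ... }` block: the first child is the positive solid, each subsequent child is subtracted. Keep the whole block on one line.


difference() { translate([382, 229, 0]) cylinder(h = 428, r = 120); translate([382, 229, 0]) cylinder(h = 428, r = 110); }


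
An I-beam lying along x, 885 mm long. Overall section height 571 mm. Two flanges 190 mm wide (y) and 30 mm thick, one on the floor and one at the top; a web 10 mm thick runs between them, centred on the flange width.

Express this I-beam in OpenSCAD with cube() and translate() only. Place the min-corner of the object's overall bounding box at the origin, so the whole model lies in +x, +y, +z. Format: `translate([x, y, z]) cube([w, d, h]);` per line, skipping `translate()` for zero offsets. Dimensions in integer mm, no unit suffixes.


cube([885, 190, 30]);
translate([0, 90, 30]) cube([885, 10, 511]);
translate([0, 0, 541]) cube([885, 190, 30]);


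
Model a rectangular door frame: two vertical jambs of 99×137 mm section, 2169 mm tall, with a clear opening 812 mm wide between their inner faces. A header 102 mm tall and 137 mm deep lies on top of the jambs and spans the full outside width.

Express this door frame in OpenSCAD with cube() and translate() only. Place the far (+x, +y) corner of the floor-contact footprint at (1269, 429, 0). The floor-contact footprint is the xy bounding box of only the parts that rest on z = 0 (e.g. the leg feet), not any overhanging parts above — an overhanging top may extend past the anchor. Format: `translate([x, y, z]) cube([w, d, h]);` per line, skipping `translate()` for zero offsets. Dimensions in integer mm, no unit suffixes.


translate([259, 292, 0]) cube([99, 137, 2169]);
translate([1170, 292, 0]) cube([99, 137, 2169]);
translate([259, 292, 2169]) cube([1010, 137, 102]);


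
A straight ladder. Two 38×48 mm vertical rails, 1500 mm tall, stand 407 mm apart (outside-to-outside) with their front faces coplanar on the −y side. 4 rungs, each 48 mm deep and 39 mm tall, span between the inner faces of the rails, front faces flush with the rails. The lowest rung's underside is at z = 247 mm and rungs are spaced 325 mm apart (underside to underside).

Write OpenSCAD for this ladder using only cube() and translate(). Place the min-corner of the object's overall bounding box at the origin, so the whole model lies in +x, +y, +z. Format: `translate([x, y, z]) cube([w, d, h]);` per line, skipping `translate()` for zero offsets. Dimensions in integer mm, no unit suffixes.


cube([38, 48, 1500]);
translate([369, 0, 0]) cube([38, 48, 1500]);
translate([38, 0, 247]) cube([331, 48, 39]);
translate([38, 0, 572]) cube([331, 48, 39]);
translate([38, 0, 897]) cube([331, 48, 39]);
translate([38, 0, 1222]) cube([331, 48, 39]);


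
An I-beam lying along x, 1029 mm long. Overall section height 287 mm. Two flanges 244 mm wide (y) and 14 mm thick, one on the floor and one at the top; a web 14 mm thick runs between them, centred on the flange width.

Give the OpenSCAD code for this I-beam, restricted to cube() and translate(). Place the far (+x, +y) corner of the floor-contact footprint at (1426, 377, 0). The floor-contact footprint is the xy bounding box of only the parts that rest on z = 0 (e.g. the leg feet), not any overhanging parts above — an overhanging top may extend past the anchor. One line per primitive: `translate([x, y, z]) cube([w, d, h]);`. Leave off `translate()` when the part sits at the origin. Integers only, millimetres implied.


translate([397, 133, 0]) cube([1029, 244, 14]);
translate([397, 248, 14]) cube([1029, 14, 259]);
translate([397, 133, 273]) cube([1029, 244, 14]);


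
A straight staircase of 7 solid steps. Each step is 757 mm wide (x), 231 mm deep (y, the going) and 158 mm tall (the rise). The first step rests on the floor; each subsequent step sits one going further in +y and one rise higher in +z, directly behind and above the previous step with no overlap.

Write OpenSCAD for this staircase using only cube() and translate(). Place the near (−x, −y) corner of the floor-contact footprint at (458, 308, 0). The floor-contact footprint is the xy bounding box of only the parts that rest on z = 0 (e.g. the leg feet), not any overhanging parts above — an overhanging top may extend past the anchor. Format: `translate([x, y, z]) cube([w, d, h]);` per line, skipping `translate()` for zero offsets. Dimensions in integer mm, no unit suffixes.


translate([458, 308, 0]) cube([757, 231, 158]);
translate([458, 539, 158]) cube([757, 231, 158]);
translate([458, 770, 316]) cube([757, 231, 158]);
translate([458, 1001, 474]) cube([757, 231, 158]);
translate([458, 1232, 632]) cube([757, 231, 158]);
translate([458, 1463, 790]) cube([757, 231, 158]);
translate([458, 1694, 948]) cube([757, 231, 158]);


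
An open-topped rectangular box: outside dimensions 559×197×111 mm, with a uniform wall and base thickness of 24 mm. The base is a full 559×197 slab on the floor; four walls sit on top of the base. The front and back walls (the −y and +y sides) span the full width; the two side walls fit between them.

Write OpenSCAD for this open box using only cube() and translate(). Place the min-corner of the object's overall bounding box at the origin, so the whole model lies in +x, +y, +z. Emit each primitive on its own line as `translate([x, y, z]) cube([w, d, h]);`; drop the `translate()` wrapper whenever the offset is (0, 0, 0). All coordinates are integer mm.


cube([559, 197, 24]);
translate([0, 0, 24]) cube([559, 24, 87]);
translate([0, 173, 24]) cube([559, 24, 87]);
translate([0, 24, 24]) cube([24, 149, 87]);
translate([535, 24, 24]) cube([24, 149, 87]);


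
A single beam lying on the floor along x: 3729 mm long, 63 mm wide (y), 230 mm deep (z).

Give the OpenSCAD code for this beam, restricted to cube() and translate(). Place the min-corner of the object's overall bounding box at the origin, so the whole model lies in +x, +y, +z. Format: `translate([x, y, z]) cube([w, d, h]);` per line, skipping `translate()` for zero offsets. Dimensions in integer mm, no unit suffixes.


cube([3729, 63, 230]);


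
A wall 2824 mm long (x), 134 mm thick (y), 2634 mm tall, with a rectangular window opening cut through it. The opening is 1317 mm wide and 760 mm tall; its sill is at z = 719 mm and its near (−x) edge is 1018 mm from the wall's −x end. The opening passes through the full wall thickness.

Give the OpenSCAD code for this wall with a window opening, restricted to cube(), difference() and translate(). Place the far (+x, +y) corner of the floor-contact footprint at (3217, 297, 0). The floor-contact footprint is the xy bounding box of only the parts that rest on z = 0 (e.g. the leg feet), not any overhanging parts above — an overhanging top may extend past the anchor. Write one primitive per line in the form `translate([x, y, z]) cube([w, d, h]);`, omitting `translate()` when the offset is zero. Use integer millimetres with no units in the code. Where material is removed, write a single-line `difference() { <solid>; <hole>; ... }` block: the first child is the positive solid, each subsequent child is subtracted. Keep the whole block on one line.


difference() { translate([393, 163, 0]) cube([2824, 134, 2634]); translate([1411, 163, 719]) cube([1317, 134, 760]); }


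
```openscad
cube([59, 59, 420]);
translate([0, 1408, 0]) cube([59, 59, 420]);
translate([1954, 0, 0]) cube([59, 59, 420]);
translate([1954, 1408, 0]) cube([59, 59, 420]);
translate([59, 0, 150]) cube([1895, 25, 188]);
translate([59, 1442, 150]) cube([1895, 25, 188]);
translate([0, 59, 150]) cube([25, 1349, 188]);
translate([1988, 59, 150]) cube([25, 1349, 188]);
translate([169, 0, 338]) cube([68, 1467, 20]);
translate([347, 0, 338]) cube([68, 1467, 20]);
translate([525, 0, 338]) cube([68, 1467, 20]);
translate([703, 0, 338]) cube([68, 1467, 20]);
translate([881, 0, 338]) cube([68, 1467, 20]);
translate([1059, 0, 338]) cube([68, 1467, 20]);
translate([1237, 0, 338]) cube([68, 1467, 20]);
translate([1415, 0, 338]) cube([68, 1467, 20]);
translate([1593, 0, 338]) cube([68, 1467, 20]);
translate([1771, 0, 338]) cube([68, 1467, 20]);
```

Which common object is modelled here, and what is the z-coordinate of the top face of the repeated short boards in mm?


A bed frame. The slat-top height is 358 mm.

Four posts, four rails, and a row of slats — a bed frame. Slats sit on the rails at z = 150 + 188 = 338; with slat thickness 20, the top is 358 mm.


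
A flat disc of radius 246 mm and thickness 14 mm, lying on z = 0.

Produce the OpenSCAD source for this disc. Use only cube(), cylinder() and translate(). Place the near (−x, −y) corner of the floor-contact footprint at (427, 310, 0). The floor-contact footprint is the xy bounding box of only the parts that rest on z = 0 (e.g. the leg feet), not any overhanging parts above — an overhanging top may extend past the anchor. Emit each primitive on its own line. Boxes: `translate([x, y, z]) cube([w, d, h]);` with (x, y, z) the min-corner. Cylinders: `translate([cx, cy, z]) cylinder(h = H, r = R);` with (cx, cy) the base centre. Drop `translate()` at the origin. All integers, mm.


translate([673, 556, 0]) cylinder(h = 14, r = 246);


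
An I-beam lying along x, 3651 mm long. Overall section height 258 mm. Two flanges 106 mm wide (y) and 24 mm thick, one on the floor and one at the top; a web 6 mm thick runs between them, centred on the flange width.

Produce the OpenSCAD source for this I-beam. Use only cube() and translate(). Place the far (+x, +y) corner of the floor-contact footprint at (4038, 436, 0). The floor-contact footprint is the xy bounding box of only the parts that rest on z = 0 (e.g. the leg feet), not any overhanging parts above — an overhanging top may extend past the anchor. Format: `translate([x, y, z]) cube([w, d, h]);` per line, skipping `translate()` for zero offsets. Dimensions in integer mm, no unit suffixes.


translate([387, 330, 0]) cube([3651, 106, 24]);
translate([387, 380, 24]) cube([3651, 6, 210]);
translate([387, 330, 234]) cube([3651, 106, 24]);


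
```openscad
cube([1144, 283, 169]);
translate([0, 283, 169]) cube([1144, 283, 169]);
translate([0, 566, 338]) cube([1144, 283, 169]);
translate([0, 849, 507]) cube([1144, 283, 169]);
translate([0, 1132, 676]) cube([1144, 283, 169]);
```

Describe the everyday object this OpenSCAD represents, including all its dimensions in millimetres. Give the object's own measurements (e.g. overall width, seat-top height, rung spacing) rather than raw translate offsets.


A straight staircase of 5 solid steps. Each step is 1144 mm wide (x), 283 mm deep (y, the going) and 169 mm tall (the rise). The first step rests on the floor; each subsequent step sits one going further in +y and one rise higher in +z, directly behind and above the previous step with no overlap.


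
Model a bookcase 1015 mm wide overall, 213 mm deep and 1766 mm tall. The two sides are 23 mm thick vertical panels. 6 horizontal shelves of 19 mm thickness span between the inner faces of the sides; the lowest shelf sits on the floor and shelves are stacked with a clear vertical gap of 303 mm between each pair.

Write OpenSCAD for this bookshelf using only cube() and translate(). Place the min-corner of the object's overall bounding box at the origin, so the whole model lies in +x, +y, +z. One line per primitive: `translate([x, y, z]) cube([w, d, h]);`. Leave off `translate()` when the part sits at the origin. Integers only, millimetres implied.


cube([23, 213, 1766]);
translate([992, 0, 0]) cube([23, 213, 1766]);
translate([23, 0, 0]) cube([969, 213, 19]);
translate([23, 0, 322]) cube([969, 213, 19]);
translate([23, 0, 644]) cube([969, 213, 19]);
translate([23, 0, 966]) cube([969, 213, 19]);
translate([23, 0, 1288]) cube([969, 213, 19]);
translate([23, 0, 1610]) cube([969, 213, 19]);


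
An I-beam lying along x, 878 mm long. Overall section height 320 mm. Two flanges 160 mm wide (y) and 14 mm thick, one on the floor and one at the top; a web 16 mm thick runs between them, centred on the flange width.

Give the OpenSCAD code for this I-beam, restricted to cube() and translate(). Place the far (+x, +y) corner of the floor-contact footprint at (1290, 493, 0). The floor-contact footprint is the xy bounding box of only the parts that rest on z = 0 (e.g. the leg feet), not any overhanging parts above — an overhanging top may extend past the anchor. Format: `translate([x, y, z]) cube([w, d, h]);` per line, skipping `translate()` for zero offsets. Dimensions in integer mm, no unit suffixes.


translate([412, 333, 0]) cube([878, 160, 14]);
translate([412, 405, 14]) cube([878, 16, 292]);
translate([412, 333, 306]) cube([878, 160, 14]);


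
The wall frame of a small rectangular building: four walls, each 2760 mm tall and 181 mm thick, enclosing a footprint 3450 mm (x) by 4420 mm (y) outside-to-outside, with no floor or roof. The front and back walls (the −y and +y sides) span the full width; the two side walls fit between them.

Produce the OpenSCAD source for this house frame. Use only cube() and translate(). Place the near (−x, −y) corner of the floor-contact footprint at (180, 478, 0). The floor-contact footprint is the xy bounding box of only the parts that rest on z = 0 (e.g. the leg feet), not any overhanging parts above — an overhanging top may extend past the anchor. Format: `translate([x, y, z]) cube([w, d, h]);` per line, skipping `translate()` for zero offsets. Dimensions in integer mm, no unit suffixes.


translate([180, 478, 0]) cube([3450, 181, 2760]);
translate([180, 4717, 0]) cube([3450, 181, 2760]);
translate([180, 659, 0]) cube([181, 4058, 2760]);
translate([3449, 659, 0]) cube([181, 4058, 2760]);


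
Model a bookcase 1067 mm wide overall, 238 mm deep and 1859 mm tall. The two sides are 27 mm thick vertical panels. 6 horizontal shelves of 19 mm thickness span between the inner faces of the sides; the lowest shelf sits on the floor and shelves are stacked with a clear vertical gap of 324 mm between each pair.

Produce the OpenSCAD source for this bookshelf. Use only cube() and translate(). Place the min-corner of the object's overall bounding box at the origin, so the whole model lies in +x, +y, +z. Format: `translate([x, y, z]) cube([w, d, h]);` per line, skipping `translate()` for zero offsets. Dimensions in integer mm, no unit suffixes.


cube([27, 238, 1859]);
translate([1040, 0, 0]) cube([27, 238, 1859]);
translate([27, 0, 0]) cube([1013, 238, 19]);
translate([27, 0, 343]) cube([1013, 238, 19]);
translate([27, 0, 686]) cube([1013, 238, 19]);
translate([27, 0, 1029]) cube([1013, 238, 19]);
translate([27, 0, 1372]) cube([1013, 238, 19]);
translate([27, 0, 1715]) cube([1013, 238, 19]);


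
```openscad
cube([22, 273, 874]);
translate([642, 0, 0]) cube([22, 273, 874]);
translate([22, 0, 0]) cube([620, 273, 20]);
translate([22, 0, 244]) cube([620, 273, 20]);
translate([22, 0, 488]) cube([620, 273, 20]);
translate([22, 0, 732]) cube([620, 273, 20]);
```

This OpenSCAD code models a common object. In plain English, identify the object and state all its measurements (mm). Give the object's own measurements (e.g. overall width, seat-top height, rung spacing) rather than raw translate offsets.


An open bookshelf. Two side panels, each 22 mm thick, 273 mm deep and 874 mm tall, stand 664 mm apart (outside-to-outside). Between them sit 4 shelves, each 20 mm thick and 273 mm deep, spanning the full gap between the sides. The bottom shelf rests on the floor (its underside at z = 0) and the clear gap between one shelf's top and the next shelf's underside is 224 mm.


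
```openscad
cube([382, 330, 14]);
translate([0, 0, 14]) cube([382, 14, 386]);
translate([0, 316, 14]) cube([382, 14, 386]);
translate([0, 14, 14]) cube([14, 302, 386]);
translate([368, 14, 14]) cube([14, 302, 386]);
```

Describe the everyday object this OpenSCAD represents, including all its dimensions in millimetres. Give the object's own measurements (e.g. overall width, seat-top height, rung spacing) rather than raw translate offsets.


An open-topped rectangular box: outside dimensions 382×330×400 mm, with a uniform wall and base thickness of 14 mm. The base is a full 382×330 slab on the floor; four walls sit on top of the base. The front and back walls (the −y and +y sides) span the full width; the two side walls fit between them.


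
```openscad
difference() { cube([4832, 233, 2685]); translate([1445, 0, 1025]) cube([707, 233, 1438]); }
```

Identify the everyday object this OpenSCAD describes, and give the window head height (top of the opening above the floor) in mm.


A wall with a window opening. The window head height is 2463 mm.

A wall with a rectangular opening subtracted — a window. Sill at z = 1025, opening 1438 mm tall, so the head is at 1025 + 1438 = 2463 mm.


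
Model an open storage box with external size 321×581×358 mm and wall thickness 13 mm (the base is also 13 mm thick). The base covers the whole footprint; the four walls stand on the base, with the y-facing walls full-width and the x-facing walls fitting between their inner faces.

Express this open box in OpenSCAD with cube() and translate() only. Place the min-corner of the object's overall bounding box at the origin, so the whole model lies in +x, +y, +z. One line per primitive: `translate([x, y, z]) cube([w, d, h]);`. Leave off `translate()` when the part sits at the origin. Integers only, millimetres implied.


cube([321, 581, 13]);
translate([0, 0, 13]) cube([321, 13, 345]);
translate([0, 568, 13]) cube([321, 13, 345]);
translate([0, 13, 13]) cube([13, 555, 345]);
translate([308, 13, 13]) cube([13, 555, 345]);


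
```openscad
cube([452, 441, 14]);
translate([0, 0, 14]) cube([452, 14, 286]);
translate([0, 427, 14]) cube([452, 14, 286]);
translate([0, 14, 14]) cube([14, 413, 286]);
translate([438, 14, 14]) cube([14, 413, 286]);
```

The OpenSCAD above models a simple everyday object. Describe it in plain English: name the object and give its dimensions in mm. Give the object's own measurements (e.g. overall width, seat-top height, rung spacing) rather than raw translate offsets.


An open-topped rectangular box: outside dimensions 452×441×300 mm, with a uniform wall and base thickness of 14 mm. The base is a full 452×441 slab on the floor; four walls sit on top of the base. The front and back walls (the −y and +y sides) span the full width; the two side walls fit between them.


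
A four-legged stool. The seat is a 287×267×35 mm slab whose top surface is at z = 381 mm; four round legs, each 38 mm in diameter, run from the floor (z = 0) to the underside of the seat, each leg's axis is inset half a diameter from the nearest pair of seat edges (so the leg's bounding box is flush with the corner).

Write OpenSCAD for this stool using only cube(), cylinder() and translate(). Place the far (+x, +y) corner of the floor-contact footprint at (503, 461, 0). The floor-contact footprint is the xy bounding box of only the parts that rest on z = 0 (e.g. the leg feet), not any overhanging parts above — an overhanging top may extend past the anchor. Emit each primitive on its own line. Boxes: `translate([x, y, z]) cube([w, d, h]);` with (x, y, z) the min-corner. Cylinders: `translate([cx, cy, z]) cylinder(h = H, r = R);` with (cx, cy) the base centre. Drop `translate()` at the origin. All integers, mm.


translate([216, 194, 346]) cube([287, 267, 35]);
translate([235, 213, 0]) cylinder(h = 346, r = 19);
translate([484, 213, 0]) cylinder(h = 346, r = 19);
translate([235, 442, 0]) cylinder(h = 346, r = 19);
translate([484, 442, 0]) cylinder(h = 346, r = 19);


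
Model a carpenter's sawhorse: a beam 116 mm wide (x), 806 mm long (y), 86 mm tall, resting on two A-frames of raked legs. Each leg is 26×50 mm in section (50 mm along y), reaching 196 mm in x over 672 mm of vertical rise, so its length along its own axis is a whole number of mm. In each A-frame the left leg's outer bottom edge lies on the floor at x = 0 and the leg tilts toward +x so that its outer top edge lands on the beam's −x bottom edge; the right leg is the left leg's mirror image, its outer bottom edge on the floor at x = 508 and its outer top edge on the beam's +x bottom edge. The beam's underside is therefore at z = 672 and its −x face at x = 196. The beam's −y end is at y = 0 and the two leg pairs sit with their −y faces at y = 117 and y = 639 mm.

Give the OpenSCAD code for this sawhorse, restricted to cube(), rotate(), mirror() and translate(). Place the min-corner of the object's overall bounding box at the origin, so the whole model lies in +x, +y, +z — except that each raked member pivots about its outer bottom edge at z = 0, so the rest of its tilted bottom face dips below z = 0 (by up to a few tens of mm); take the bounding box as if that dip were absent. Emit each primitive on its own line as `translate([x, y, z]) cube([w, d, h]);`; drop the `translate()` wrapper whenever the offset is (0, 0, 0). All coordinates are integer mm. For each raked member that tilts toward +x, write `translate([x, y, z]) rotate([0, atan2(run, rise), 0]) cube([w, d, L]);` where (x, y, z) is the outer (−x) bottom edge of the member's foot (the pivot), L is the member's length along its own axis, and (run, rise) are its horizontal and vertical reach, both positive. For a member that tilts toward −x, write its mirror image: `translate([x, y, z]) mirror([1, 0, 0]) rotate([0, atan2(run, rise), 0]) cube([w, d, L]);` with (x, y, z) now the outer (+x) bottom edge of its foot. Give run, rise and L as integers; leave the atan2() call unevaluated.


translate([196, 0, 672]) cube([116, 806, 86]);
translate([0, 117, 0]) rotate([0, atan2(196, 672), 0]) cube([26, 50, 700]);
translate([508, 117, 0]) mirror([1, 0, 0]) rotate([0, atan2(196, 672), 0]) cube([26, 50, 700]);
translate([0, 639, 0]) rotate([0, atan2(196, 672), 0]) cube([26, 50, 700]);
translate([508, 639, 0]) mirror([1, 0, 0]) rotate([0, atan2(196, 672), 0]) cube([26, 50, 700]);


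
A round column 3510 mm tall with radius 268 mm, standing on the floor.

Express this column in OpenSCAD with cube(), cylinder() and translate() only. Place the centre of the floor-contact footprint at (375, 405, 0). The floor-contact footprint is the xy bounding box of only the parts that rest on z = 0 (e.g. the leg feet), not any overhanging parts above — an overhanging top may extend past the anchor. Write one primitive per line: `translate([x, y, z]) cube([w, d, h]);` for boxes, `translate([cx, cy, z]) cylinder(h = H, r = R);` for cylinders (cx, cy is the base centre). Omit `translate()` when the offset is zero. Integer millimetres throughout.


translate([375, 405, 0]) cylinder(h = 3510, r = 268);


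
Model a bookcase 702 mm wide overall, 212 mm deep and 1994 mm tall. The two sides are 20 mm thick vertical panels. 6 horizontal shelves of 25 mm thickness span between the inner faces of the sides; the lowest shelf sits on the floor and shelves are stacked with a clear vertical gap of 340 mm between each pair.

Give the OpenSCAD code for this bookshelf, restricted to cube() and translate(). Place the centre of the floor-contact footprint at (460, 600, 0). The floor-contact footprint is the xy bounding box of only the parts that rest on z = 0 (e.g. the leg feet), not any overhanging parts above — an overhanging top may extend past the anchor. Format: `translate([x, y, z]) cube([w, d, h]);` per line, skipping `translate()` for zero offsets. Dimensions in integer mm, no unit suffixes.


translate([109, 494, 0]) cube([20, 212, 1994]);
translate([791, 494, 0]) cube([20, 212, 1994]);
translate([129, 494, 0]) cube([662, 212, 25]);
translate([129, 494, 365]) cube([662, 212, 25]);
translate([129, 494, 730]) cube([662, 212, 25]);
translate([129, 494, 1095]) cube([662, 212, 25]);
translate([129, 494, 1460]) cube([662, 212, 25]);
translate([129, 494, 1825]) cube([662, 212, 25]);
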